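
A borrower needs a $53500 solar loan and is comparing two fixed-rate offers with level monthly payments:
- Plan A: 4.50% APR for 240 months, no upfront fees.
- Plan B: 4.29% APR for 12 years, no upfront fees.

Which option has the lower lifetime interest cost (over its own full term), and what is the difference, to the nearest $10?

Plan A: monthly rate = 4.5%/12 = 0.0037500; payment = 53,500 × 0.0037500 / (1 − (1+0.0037500)^−240) = $338.47.
Total interest on Plan A = 240 × $338.47 − $53,500 = $27,732.80.
Plan B: at 4.29% the monthly rate is 0.0035750, so the payment is 53,500 × 0.0035750 / (1 − 1.0035750^−144) = $475.98.
Total interest on Plan B = 144 × $475.98 − $53,500 = $15,041.12.
Plan B is lower by $12,691.68.

Plan B by $12,690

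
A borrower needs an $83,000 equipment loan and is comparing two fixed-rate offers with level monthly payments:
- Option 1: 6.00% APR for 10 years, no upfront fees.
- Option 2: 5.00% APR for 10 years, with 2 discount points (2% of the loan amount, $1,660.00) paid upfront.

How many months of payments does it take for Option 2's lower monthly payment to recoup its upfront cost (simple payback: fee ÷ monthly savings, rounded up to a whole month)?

41 months

Option 1: monthly rate = 6%/12 = 0.0050000; payment = 83,000 × 0.0050000 / (1 − (1+0.0050000)^−120) = $921.47.
Option 2: monthly rate = 5%/12 = 0.0041667; payment = 83,000 × 0.0041667 / (1 − (1+0.0041667)^−120) = $880.34.
Monthly savings = $921.47 − $880.34 = $41.13.
Break-even = $1,660.00 / $41.13 = 40.36 → 41 months.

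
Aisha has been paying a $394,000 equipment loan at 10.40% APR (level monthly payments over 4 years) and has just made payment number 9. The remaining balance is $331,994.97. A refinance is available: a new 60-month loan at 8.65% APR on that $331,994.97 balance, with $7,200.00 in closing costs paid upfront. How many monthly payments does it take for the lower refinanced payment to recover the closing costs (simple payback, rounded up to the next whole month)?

3 months

Current payment = 394,000 × 10.4%/12 / (1 − (1+0.0086667)^−48) = $10,068.71.
Refinanced payment = 331,994.97 × 0.0072083 / (1 − (1+0.0072083)^−60) = $6,835.41.
Monthly savings = $10,068.71 − $6,835.41 = $3,233.30.
Break-even = $7,200.00 / $3,233.30 = 2.23 → 3 months.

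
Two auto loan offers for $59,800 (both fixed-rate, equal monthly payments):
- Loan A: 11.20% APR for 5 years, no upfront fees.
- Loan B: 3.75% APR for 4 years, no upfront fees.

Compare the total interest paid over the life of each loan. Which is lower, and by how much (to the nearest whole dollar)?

Loan B by $13,880

Loan A: monthly rate = 11.2%/12 = 0.0093333; payment = 59,800 × 0.0093333 / (1 − (1+0.0093333)^−60) = $1,306.17.
Total interest on Loan A = 60 × $1,306.17 − $59,800 = $18,570.20.
Loan B: monthly rate = 3.75%/12 = 0.0031250; payment = 59,800 × 0.0031250 / (1 − (1+0.0031250)^−48) = $1,343.55.
Total interest on Loan B = 48 × $1,343.55 − $59,800 = $4,690.40.
Loan B is lower by $13,879.80.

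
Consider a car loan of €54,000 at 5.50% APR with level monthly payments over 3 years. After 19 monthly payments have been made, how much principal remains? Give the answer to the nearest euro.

With monthly rate i = 5.5%/12 = 0.0045833, the balance after k of n payments is P · [(1+i)^n − (1+i)^k] / [(1+i)^n − 1].
(1+0.0045833)^36 = 1.17894860 and (1+0.0045833)^19 = 1.09077055, so the balance is 54,000 × (1.17894860 − 1.09077055) / (1.17894860 − 1) = €26,608.84.

€26,609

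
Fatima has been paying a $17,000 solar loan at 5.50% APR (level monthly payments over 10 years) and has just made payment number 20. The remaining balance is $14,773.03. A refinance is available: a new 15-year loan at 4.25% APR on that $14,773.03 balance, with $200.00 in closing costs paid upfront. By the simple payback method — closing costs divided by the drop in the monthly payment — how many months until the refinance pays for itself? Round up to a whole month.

3 months

Current payment = 17,000 × 5.5%/12 / (1 − (1+0.0045833)^−120) = $184.49.
Refinanced payment = 14,773.03 × 0.0035417 / (1 − (1+0.0035417)^−180) = $111.13.
Monthly savings = $184.49 − $111.13 = $73.36.
Break-even = $200.00 / $73.36 = 2.73 → 3 months.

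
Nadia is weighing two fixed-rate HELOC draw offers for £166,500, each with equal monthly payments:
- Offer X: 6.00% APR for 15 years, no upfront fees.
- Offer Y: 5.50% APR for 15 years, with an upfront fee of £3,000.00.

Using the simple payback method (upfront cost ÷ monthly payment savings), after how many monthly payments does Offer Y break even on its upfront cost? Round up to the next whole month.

68 months

Offer X: at 6.00% the monthly rate is 0.0050000, so the payment is 166,500 × 0.0050000 / (1 − 1.0050000^−180) = £1,405.02.
Offer Y: monthly rate = 5.5%/12 = 0.0045833; payment = 166,500 × 0.0045833 / (1 − (1+0.0045833)^−180) = £1,360.44.
Monthly savings = £1,405.02 − £1,360.44 = £44.58.
Break-even = £3,000.00 / £44.58 = 67.29 → 68 months.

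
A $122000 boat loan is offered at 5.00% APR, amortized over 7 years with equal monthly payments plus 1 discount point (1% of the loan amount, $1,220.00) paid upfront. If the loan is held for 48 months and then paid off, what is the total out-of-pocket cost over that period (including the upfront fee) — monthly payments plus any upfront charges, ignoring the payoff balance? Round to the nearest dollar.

At 5.00% the monthly rate is 0.0041667, so the payment is 122,000 × 0.0041667 / (1 − 1.0041667^−84) = $1,724.34.
Total outlay = 48 × $1,724.34 + $1,220.00 = $83,988.32.

$83,988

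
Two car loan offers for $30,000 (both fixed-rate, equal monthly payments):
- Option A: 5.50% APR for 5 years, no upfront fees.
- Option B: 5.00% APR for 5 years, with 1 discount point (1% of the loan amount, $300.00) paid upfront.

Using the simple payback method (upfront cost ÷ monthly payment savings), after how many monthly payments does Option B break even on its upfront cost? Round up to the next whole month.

Option A: at 5.50% the monthly rate is 0.0045833, so the payment is 30,000 × 0.0045833 / (1 − 1.0045833^−60) = $573.03.
Option B: monthly rate = 5%/12 = 0.0041667; payment = 30,000 × 0.0041667 / (1 − (1+0.0041667)^−60) = $566.14.
Monthly savings = $573.03 − $566.14 = $6.89.
Break-even = $300.00 / $6.89 = 43.54 → 44 months.

44 months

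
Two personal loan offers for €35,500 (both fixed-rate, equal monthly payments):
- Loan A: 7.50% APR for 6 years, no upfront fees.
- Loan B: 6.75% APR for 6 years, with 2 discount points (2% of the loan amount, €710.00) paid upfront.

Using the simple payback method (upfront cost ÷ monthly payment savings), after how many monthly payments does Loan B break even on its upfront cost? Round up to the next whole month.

56 months

Loan A: at 7.50% the monthly rate is 0.0062500, so the payment is 35,500 × 0.0062500 / (1 − 1.0062500^−72) = €613.80.
Loan B: monthly rate = 6.75%/12 = 0.0056250; payment = 35,500 × 0.0056250 / (1 − (1+0.0056250)^−72) = €600.99.
Monthly savings = €613.80 − €600.99 = €12.81.
Break-even = €710.00 / €12.81 = 55.43 → 56 months.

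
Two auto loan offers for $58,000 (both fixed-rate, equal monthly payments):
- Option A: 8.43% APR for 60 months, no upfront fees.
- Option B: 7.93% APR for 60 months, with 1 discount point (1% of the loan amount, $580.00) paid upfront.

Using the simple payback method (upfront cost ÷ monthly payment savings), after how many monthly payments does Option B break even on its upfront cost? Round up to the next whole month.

42 months

Option A: at 8.43% the monthly rate is 0.0070250, so the payment is 58,000 × 0.0070250 / (1 − 1.0070250^−60) = $1,188.00.
Option B: monthly rate = 7.93%/12 = 0.0066083; payment = 58,000 × 0.0066083 / (1 − (1+0.0066083)^−60) = $1,174.09.
Monthly savings = $1,188.00 − $1,174.09 = $13.91.
Break-even = $580.00 / $13.91 = 41.70 → 42 months.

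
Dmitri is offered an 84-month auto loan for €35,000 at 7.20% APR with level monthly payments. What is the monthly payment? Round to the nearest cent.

€531.67

Monthly rate = 7.2%/12 = 0.0060000; payment = 35,000 × 0.0060000 / (1 − (1+0.0060000)^−84) = €531.67.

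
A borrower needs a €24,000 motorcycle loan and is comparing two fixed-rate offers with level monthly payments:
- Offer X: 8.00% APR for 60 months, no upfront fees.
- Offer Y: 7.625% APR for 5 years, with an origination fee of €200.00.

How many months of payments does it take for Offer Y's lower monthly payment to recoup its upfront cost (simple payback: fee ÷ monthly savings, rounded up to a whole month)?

47 months

Offer X: monthly rate = 8%/12 = 0.0066667; payment = 24,000 × 0.0066667 / (1 − (1+0.0066667)^−60) = €486.63.
Offer Y: at 7.625% the monthly rate is 0.0063542, so the payment is 24,000 × 0.0063542 / (1 − 1.0063542^−60) = €482.34.
Monthly savings = €486.63 − €482.34 = €4.29.
Break-even = €200.00 / €4.29 = 46.62 → 47 months.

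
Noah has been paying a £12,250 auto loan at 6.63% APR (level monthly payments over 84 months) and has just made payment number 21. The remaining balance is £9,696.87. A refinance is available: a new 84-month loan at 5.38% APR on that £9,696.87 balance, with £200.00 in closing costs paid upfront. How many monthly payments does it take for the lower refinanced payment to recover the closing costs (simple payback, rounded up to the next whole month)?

5 months

Current payment = 12,250 × 6.63%/12 / (1 − (1+0.0055250)^−84) = £182.68.
Refinanced payment = 9,696.87 × 0.0044833 / (1 − (1+0.0044833)^−84) = £138.79.
Monthly savings = £182.68 − £138.79 = £43.89.
Break-even = £200.00 / £43.89 = 4.56 → 5 months.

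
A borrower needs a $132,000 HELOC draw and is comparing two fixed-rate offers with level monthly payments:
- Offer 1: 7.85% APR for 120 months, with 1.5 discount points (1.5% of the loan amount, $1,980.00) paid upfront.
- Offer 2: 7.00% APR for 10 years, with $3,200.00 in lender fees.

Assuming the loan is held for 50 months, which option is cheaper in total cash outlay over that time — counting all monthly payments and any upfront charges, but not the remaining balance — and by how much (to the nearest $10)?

Offer 1: monthly rate = 7.85%/12 = 0.0065417; payment = 132,000 × 0.0065417 / (1 − (1+0.0065417)^−120) = $1,591.08.
Offer 2: at 7.00% the monthly rate is 0.0058333, so the payment is 132,000 × 0.0058333 / (1 − 1.0058333^−120) = $1,532.63.
Over 50 months: Offer 1 costs 50 × $1,591.08 + $1,980.00 = $81,534.00; Offer 2 costs 50 × $1,532.63 + $3,200.00 = $79,831.50.
Offer 2 is cheaper by $81,534.00 − $79,831.50 = $1,702.50.

Offer 2 by $1,700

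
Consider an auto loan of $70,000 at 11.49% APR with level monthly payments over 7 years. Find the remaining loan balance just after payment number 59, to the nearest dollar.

$26,936

With monthly rate i = 11.49%/12 = 0.0095750, the balance after k of n payments is P · [(1+i)^n − (1+i)^k] / [(1+i)^n − 1].
(1+0.0095750)^84 = 2.22659568 and (1+0.0095750)^59 = 1.75459413, so the balance is 70,000 × (2.22659568 − 1.75459413) / (2.22659568 − 1) = $26,936.43.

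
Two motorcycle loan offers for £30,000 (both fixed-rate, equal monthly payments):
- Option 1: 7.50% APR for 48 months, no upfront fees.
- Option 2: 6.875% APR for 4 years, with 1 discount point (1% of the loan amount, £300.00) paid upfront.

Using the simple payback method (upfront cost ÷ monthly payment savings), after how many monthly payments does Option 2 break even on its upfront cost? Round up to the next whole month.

Option 1: monthly rate = 7.5%/12 = 0.0062500; payment = 30,000 × 0.0062500 / (1 − (1+0.0062500)^−48) = £725.37.
Option 2: monthly rate = 6.875%/12 = 0.0057292; payment = 30,000 × 0.0057292 / (1 − (1+0.0057292)^−48) = £716.65.
Monthly savings = £725.37 − £716.65 = £8.72.
Break-even = £300.00 / £8.72 = 34.40 → 35 months.

35 months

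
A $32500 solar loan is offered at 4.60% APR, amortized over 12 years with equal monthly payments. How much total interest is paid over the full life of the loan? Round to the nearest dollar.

$9,852

Monthly rate = 4.6%/12 = 0.0038333; payment = 32,500 × 0.0038333 / (1 − (1+0.0038333)^−144) = $294.11.
Total paid = 144 × $294.11 = $42,351.84; interest = $42,351.84 − $32,500 = $9,851.84.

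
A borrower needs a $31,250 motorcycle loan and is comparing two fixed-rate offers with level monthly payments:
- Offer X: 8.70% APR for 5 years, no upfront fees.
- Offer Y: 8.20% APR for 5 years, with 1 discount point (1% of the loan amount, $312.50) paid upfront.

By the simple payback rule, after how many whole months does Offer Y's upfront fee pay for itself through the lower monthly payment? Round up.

Offer X: at 8.70% the monthly rate is 0.0072500, so the payment is 31,250 × 0.0072500 / (1 − 1.0072500^−60) = $644.16.
Offer Y: monthly rate = 8.2%/12 = 0.0068333; payment = 31,250 × 0.0068333 / (1 − (1+0.0068333)^−60) = $636.63.
Monthly savings = $644.16 − $636.63 = $7.53.
Break-even = $312.50 / $7.53 = 41.50 → 42 months.

42 months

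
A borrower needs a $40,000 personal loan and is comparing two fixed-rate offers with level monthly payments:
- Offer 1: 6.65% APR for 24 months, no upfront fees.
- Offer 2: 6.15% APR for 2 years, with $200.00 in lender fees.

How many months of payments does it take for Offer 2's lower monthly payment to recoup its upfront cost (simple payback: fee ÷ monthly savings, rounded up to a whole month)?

Offer 1: monthly rate = 6.65%/12 = 0.0055417; payment = 40,000 × 0.0055417 / (1 − (1+0.0055417)^−24) = $1,784.56.
Offer 2: monthly rate = 6.15%/12 = 0.0051250; payment = 40,000 × 0.0051250 / (1 − (1+0.0051250)^−24) = $1,775.53.
Monthly savings = $1,784.56 − $1,775.53 = $9.03.
Break-even = $200.00 / $9.03 = 22.15 → 23 months.

23 months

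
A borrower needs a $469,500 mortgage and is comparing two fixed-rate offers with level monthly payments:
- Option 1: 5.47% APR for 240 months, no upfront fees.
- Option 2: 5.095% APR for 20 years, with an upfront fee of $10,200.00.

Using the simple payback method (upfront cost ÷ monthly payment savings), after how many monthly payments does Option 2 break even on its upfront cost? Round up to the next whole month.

Option 1: monthly rate = 5.47%/12 = 0.0045583; payment = 469,500 × 0.0045583 / (1 − (1+0.0045583)^−240) = $3,221.68.
Option 2: at 5.095% the monthly rate is 0.0042458, so the payment is 469,500 × 0.0042458 / (1 − 1.0042458^−240) = $3,123.18.
Monthly savings = $3,221.68 − $3,123.18 = $98.50.
Break-even = $10,200.00 / $98.50 = 103.55 → 104 months.

104 months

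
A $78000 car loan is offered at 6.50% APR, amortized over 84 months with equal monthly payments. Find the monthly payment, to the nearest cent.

$1,158.26

At 6.50% the monthly rate is 0.0054167, so the payment is 78,000 × 0.0054167 / (1 − 1.0054167^−84) = $1,158.26.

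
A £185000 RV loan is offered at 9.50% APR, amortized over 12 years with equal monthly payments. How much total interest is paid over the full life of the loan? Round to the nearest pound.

£125,722

Monthly rate = 9.5%/12 = 0.0079167; payment = 185,000 × 0.0079167 / (1 − (1+0.0079167)^−144) = £2,157.79.
Total paid = 144 × £2,157.79 = £310,721.76; interest = £310,721.76 − £185,000 = £125,721.76.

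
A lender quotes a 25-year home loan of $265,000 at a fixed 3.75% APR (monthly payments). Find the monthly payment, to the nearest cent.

Monthly rate = 3.75%/12 = 0.0031250; payment = 265,000 × 0.0031250 / (1 − (1+0.0031250)^−300) = $1,362.45.

$1,362.45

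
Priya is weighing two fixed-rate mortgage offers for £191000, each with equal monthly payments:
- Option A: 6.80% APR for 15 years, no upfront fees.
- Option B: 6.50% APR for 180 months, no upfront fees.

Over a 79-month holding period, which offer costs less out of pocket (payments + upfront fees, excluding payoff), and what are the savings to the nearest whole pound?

Option B by £2,501

Option A: monthly rate = 6.8%/12 = 0.0056667; payment = 191,000 × 0.0056667 / (1 − (1+0.0056667)^−180) = £1,695.48.
Option B: at 6.50% the monthly rate is 0.0054167, so the payment is 191,000 × 0.0054167 / (1 − 1.0054167^−180) = £1,663.82.
Over 79 months: Option A costs 79 × £1,695.48 = £133,942.92; Option B costs 79 × £1,663.82 = £131,441.78.
Option B is cheaper by £133,942.92 − £131,441.78 = £2,501.14.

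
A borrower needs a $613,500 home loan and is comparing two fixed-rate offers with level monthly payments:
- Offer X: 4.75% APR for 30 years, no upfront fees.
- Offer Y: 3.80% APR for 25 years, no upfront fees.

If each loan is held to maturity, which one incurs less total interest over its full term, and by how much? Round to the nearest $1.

Offer X: monthly rate = 4.75%/12 = 0.0039583; payment = 613,500 × 0.0039583 / (1 − (1+0.0039583)^−360) = $3,200.31.
Total interest on Offer X = 360 × $3,200.31 − $613,500 = $538,611.60.
Offer Y: monthly rate = 3.8%/12 = 0.0031667; payment = 613,500 × 0.0031667 / (1 − (1+0.0031667)^−300) = $3,170.92.
Total interest on Offer Y = 300 × $3,170.92 − $613,500 = $337,776.00.
Offer Y is lower by $200,835.60.

Offer Y by $200,836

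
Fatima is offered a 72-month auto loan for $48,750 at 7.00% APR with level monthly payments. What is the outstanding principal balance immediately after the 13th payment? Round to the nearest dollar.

$41,388

With monthly rate i = 7%/12 = 0.0058333, the balance after k of n payments is P · [(1+i)^n − (1+i)^k] / [(1+i)^n − 1].
(1+0.0058333)^72 = 1.52010550 and (1+0.0058333)^13 = 1.07854511, so the balance is 48,750 × (1.52010550 − 1.07854511) / (1.52010550 − 1) = $41,387.89.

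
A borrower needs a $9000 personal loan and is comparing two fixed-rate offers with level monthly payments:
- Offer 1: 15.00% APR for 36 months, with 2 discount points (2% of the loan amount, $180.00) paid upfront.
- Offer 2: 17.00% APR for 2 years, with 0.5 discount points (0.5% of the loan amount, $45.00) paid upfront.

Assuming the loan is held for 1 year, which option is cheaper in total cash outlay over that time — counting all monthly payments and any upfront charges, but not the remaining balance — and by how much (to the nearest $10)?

Offer 1: at 15.00% the monthly rate is 0.0125000, so the payment is 9,000 × 0.0125000 / (1 − 1.0125000^−36) = $311.99.
Offer 2: monthly rate = 17%/12 = 0.0141667; payment = 9,000 × 0.0141667 / (1 − (1+0.0141667)^−24) = $444.98.
Over 12 months: Offer 1 costs 12 × $311.99 + $180.00 = $3,923.88; Offer 2 costs 12 × $444.98 + $45.00 = $5,384.76.
Offer 1 is cheaper by $5,384.76 − $3,923.88 = $1,460.88.

Offer 1 by $1,460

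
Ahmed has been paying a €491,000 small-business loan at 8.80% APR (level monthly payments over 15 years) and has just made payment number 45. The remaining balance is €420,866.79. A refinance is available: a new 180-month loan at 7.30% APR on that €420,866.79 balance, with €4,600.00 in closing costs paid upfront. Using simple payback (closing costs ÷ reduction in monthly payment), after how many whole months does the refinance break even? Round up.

Current payment = 491,000 × 8.8%/12 / (1 − (1+0.0073333)^−180) = €4,921.80.
Refinanced payment = 420,866.79 × 0.0060833 / (1 − (1+0.0060833)^−180) = €3,853.81.
Monthly savings = €4,921.80 − €3,853.81 = €1,067.99.
Break-even = €4,600.00 / €1,067.99 = 4.31 → 5 months.

5 months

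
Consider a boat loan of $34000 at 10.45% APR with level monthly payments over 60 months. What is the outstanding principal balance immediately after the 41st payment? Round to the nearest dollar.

$12,732

With monthly rate i = 10.45%/12 = 0.0087083, the balance after k of n payments is P · [(1+i)^n − (1+i)^k] / [(1+i)^n − 1].
(1+0.0087083)^60 = 1.68242814 and (1+0.0087083)^41 = 1.42688824, so the balance is 34,000 × (1.68242814 − 1.42688824) / (1.68242814 − 1) = $12,731.53.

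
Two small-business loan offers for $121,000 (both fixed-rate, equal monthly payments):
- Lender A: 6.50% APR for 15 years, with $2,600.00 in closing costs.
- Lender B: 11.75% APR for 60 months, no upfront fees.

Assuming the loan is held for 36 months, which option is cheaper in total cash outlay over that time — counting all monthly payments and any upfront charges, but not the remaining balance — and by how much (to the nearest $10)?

Lender A: monthly rate = 6.5%/12 = 0.0054167; payment = 121,000 × 0.0054167 / (1 − (1+0.0054167)^−180) = $1,054.04.
Lender B: at 11.75% the monthly rate is 0.0097917, so the payment is 121,000 × 0.0097917 / (1 − 1.0097917^−60) = $2,676.32.
Over 36 months: Lender A costs 36 × $1,054.04 + $2,600.00 = $40,545.44; Lender B costs 36 × $2,676.32 = $96,347.52.
Lender A is cheaper by $96,347.52 − $40,545.44 = $55,802.08.

Lender A by $55,800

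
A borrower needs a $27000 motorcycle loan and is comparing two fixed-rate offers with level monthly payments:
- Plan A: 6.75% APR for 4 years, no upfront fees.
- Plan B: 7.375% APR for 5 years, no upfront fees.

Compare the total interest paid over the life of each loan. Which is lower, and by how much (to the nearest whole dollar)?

Plan A: at 6.75% the monthly rate is 0.0056250, so the payment is 27,000 × 0.0056250 / (1 − 1.0056250^−48) = $643.42.
Total interest on Plan A = 48 × $643.42 − $27,000 = $3,884.16.
Plan B: monthly rate = 7.375%/12 = 0.0061458; payment = 27,000 × 0.0061458 / (1 − (1+0.0061458)^−60) = $539.42.
Total interest on Plan B = 60 × $539.42 − $27,000 = $5,365.20.
Plan A is lower by $1,481.04.

Plan A by $1,481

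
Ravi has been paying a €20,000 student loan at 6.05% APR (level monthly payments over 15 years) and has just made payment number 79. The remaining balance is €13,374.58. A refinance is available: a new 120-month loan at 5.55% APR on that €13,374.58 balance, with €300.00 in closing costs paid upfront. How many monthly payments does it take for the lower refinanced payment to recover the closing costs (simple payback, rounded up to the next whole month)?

Current payment = 20,000 × 6.05%/12 / (1 − (1+0.0050417)^−180) = €169.31.
Refinanced payment = 13,374.58 × 0.0046250 / (1 − (1+0.0046250)^−120) = €145.48.
Monthly savings = €169.31 − €145.48 = €23.83.
Break-even = €300.00 / €23.83 = 12.59 → 13 months.

13 months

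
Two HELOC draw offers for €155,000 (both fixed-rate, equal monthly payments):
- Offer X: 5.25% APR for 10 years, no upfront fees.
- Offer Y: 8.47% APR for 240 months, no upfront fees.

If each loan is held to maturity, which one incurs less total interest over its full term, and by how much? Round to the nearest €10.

Offer X by €122,560

Offer X: at 5.25% the monthly rate is 0.0043750, so the payment is 155,000 × 0.0043750 / (1 − 1.0043750^−120) = €1,663.02.
Total interest on Offer X = 120 × €1,663.02 − €155,000 = €44,562.40.
Offer Y: at 8.47% the monthly rate is 0.0070583, so the payment is 155,000 × 0.0070583 / (1 − 1.0070583^−240) = €1,342.18.
Total interest on Offer Y = 240 × €1,342.18 − €155,000 = €167,123.20.
Offer X is lower by €122,560.80.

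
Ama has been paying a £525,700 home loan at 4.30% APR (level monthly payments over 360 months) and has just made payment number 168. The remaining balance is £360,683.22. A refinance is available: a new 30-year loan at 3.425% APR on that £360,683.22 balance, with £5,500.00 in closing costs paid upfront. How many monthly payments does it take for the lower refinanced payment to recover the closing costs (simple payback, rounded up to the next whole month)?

Current payment = 525,700 × 4.3%/12 / (1 − (1+0.0035833)^−360) = £2,601.54.
Refinanced payment = 360,683.22 × 0.0028542 / (1 − (1+0.0028542)^−360) = £1,604.57.
Monthly savings = £2,601.54 − £1,604.57 = £996.97.
Break-even = £5,500.00 / £996.97 = 5.52 → 6 months.

6 months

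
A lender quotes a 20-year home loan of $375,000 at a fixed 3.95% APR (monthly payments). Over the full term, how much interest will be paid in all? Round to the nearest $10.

$168,010

At 3.95% the monthly rate is 0.0032917, so the payment is 375,000 × 0.0032917 / (1 − 1.0032917^−240) = $2,262.56.
Total paid = 240 × $2,262.56 = $543,014.40; interest = $543,014.40 − $375,000 = $168,014.40.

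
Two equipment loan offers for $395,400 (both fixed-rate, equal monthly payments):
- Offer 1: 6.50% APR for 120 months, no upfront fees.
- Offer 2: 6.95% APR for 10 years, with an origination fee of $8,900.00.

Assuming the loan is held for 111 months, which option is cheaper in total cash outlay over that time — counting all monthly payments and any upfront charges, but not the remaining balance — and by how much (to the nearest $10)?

Offer 1: monthly rate = 6.5%/12 = 0.0054167; payment = 395,400 × 0.0054167 / (1 − (1+0.0054167)^−120) = $4,489.69.
Offer 2: monthly rate = 6.95%/12 = 0.0057917; payment = 395,400 × 0.0057917 / (1 − (1+0.0057917)^−120) = $4,580.75.
Over 111 months: Offer 1 costs 111 × $4,489.69 = $498,355.59; Offer 2 costs 111 × $4,580.75 + $8,900.00 = $517,363.25.
Offer 1 is cheaper by $517,363.25 − $498,355.59 = $19,007.66.

Offer 1 by $19,010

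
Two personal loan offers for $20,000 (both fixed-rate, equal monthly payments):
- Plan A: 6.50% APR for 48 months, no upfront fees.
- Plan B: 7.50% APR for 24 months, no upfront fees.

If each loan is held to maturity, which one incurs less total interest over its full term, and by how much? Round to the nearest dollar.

Plan B by $1,167

Plan A: monthly rate = 6.5%/12 = 0.0054167; payment = 20,000 × 0.0054167 / (1 − (1+0.0054167)^−48) = $474.30.
Total interest on Plan A = 48 × $474.30 − $20,000 = $2,766.40.
Plan B: monthly rate = 7.5%/12 = 0.0062500; payment = 20,000 × 0.0062500 / (1 − (1+0.0062500)^−24) = $899.99.
Total interest on Plan B = 24 × $899.99 − $20,000 = $1,599.76.
Plan B is lower by $1,166.64.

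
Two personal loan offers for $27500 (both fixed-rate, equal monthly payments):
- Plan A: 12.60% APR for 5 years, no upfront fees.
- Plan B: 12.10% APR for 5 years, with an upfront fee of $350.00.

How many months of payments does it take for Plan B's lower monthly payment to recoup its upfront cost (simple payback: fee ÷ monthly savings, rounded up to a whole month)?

Plan A: monthly rate = 12.6%/12 = 0.0105000; payment = 27,500 × 0.0105000 / (1 − (1+0.0105000)^−60) = $620.09.
Plan B: at 12.10% the monthly rate is 0.0100833, so the payment is 27,500 × 0.0100833 / (1 − 1.0100833^−60) = $613.11.
Monthly savings = $620.09 − $613.11 = $6.98.
Break-even = $350.00 / $6.98 = 50.14 → 51 months.

51 months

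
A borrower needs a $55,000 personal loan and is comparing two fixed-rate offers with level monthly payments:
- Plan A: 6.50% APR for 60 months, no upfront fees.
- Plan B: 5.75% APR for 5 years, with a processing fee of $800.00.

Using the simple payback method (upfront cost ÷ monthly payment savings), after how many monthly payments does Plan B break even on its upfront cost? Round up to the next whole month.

42 months

Plan A: at 6.50% the monthly rate is 0.0054167, so the payment is 55,000 × 0.0054167 / (1 − 1.0054167^−60) = $1,076.14.
Plan B: at 5.75% the monthly rate is 0.0047917, so the payment is 55,000 × 0.0047917 / (1 − 1.0047917^−60) = $1,056.92.
Monthly savings = $1,076.14 − $1,056.92 = $19.22.
Break-even = $800.00 / $19.22 = 41.62 → 42 months.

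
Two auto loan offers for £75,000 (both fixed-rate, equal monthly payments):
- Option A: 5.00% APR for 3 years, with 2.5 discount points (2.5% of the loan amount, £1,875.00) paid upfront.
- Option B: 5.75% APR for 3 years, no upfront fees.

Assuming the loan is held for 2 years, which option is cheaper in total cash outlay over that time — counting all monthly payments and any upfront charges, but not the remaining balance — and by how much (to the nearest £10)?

Option A: monthly rate = 5%/12 = 0.0041667; payment = 75,000 × 0.0041667 / (1 − (1+0.0041667)^−36) = £2,247.82.
Option B: at 5.75% the monthly rate is 0.0047917, so the payment is 75,000 × 0.0047917 / (1 − 1.0047917^−36) = £2,273.16.
Over 24 months: Option A costs 24 × £2,247.82 + £1,875.00 = £55,822.68; Option B costs 24 × £2,273.16 = £54,555.84.
Option B is cheaper by £55,822.68 − £54,555.84 = £1,266.84.

Option B by £1,270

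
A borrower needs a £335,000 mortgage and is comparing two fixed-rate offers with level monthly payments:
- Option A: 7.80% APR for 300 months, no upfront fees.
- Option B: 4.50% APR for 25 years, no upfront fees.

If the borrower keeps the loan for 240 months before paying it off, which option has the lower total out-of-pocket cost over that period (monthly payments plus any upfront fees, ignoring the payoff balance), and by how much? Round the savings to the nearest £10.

Option B by £163,040

Option A: at 7.80% the monthly rate is 0.0065000, so the payment is 335,000 × 0.0065000 / (1 − 1.0065000^−300) = £2,541.36.
Option B: monthly rate = 4.5%/12 = 0.0037500; payment = 335,000 × 0.0037500 / (1 − (1+0.0037500)^−300) = £1,862.04.
Over 240 months: Option A costs 240 × £2,541.36 = £609,926.40; Option B costs 240 × £1,862.04 = £446,889.60.
Option B is cheaper by £609,926.40 − £446,889.60 = £163,036.80.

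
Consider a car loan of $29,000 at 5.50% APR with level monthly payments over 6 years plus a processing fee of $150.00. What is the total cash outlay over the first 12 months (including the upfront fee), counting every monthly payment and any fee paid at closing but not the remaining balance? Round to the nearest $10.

$5,840

Monthly rate = 5.5%/12 = 0.0045833; payment = 29,000 × 0.0045833 / (1 − (1+0.0045833)^−72) = $473.80.
Total outlay = 12 × $473.80 + $150.00 = $5,835.60.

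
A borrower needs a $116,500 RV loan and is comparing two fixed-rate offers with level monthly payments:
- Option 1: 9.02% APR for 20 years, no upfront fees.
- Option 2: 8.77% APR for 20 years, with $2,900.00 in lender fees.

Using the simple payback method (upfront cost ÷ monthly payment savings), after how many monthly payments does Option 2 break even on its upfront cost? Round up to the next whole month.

156 months

Option 1: monthly rate = 9.02%/12 = 0.0075167; payment = 116,500 × 0.0075167 / (1 − (1+0.0075167)^−240) = $1,049.68.
Option 2: monthly rate = 8.77%/12 = 0.0073083; payment = 116,500 × 0.0073083 / (1 − (1+0.0073083)^−240) = $1,031.01.
Monthly savings = $1,049.68 − $1,031.01 = $18.67.
Break-even = $2,900.00 / $18.67 = 155.33 → 156 months.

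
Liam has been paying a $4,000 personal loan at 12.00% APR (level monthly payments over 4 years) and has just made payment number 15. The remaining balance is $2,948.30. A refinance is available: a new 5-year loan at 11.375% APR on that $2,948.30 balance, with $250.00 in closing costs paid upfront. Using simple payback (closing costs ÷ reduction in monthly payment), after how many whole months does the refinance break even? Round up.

Current payment = 4,000 × 12%/12 / (1 − (1+0.0100000)^−48) = $105.34.
Refinanced payment = 2,948.30 × 0.0094792 / (1 − (1+0.0094792)^−60) = $64.66.
Monthly savings = $105.34 − $64.66 = $40.68.
Break-even = $250.00 / $40.68 = 6.15 → 7 months.

7 months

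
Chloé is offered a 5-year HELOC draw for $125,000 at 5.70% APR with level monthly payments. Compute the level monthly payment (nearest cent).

Monthly rate = 5.7%/12 = 0.0047500; payment = 125,000 × 0.0047500 / (1 − (1+0.0047500)^−60) = $2,399.20.

$2,399.20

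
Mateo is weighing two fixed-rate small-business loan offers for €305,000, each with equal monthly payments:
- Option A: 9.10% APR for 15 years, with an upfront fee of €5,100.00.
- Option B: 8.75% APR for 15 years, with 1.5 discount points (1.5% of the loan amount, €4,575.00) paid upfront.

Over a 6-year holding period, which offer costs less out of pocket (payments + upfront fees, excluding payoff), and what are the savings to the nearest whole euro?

Option B by €5,087

Option A: at 9.10% the monthly rate is 0.0075833, so the payment is 305,000 × 0.0075833 / (1 − 1.0075833^−180) = €3,111.68.
Option B: at 8.75% the monthly rate is 0.0072917, so the payment is 305,000 × 0.0072917 / (1 − 1.0072917^−180) = €3,048.32.
Over 72 months: Option A costs 72 × €3,111.68 + €5,100.00 = €229,140.96; Option B costs 72 × €3,048.32 + €4,575.00 = €224,054.04.
Option B is cheaper by €229,140.96 − €224,054.04 = €5,086.92.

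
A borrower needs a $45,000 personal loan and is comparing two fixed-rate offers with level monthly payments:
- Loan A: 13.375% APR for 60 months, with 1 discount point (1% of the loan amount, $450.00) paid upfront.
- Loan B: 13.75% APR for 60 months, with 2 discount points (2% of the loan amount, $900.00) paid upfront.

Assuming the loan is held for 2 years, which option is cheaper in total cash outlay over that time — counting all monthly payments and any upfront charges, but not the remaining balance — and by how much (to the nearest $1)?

Loan A: monthly rate = 13.375%/12 = 0.0111458; payment = 45,000 × 0.0111458 / (1 − (1+0.0111458)^−60) = $1,032.55.
Loan B: monthly rate = 13.75%/12 = 0.0114583; payment = 45,000 × 0.0114583 / (1 − (1+0.0114583)^−60) = $1,041.25.
Over 24 months: Loan A costs 24 × $1,032.55 + $450.00 = $25,231.20; Loan B costs 24 × $1,041.25 + $900.00 = $25,890.00.
Loan A is cheaper by $25,890.00 − $25,231.20 = $658.80.

Loan A by $659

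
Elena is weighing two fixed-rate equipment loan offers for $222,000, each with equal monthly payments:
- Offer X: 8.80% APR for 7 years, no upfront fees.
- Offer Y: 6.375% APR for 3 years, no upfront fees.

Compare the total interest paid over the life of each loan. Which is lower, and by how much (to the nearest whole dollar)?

Offer X: at 8.80% the monthly rate is 0.0073333, so the payment is 222,000 × 0.0073333 / (1 − 1.0073333^−84) = $3,549.28.
Total interest on Offer X = 84 × $3,549.28 − $222,000 = $76,139.52.
Offer Y: monthly rate = 6.375%/12 = 0.0053125; payment = 222,000 × 0.0053125 / (1 − (1+0.0053125)^−36) = $6,791.46.
Total interest on Offer Y = 36 × $6,791.46 − $222,000 = $22,492.56.
Offer Y is lower by $53,646.96.

Offer Y by $53,647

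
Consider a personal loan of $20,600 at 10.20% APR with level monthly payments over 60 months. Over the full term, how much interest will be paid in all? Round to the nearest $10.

$5,780

At 10.20% the monthly rate is 0.0085000, so the payment is 20,600 × 0.0085000 / (1 − 1.0085000^−60) = $439.72.
Total paid = 60 × $439.72 = $26,383.20; interest = $26,383.20 − $20,600 = $5,783.20.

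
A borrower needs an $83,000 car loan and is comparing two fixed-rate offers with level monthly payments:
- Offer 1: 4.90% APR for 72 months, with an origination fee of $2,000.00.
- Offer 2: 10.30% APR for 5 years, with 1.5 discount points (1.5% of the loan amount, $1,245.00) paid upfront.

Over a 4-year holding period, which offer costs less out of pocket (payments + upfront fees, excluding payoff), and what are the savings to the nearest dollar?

Offer 1 by $20,505

Offer 1: monthly rate = 4.9%/12 = 0.0040833; payment = 83,000 × 0.0040833 / (1 − (1+0.0040833)^−72) = $1,332.86.
Offer 2: at 10.30% the monthly rate is 0.0085833, so the payment is 83,000 × 0.0085833 / (1 − 1.0085833^−60) = $1,775.78.
Over 48 months: Offer 1 costs 48 × $1,332.86 + $2,000.00 = $65,977.28; Offer 2 costs 48 × $1,775.78 + $1,245.00 = $86,482.44.
Offer 1 is cheaper by $86,482.44 − $65,977.28 = $20,505.16.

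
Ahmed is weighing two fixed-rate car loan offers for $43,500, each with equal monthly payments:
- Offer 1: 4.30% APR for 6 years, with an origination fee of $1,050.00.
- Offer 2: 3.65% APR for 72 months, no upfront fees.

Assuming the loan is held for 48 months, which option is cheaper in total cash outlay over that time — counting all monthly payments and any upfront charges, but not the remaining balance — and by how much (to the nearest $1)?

Offer 1: at 4.30% the monthly rate is 0.0035833, so the payment is 43,500 × 0.0035833 / (1 − 1.0035833^−72) = $686.53.
Offer 2: at 3.65% the monthly rate is 0.0030417, so the payment is 43,500 × 0.0030417 / (1 − 1.0030417^−72) = $673.65.
Over 48 months: Offer 1 costs 48 × $686.53 + $1,050.00 = $34,003.44; Offer 2 costs 48 × $673.65 = $32,335.20.
Offer 2 is cheaper by $34,003.44 − $32,335.20 = $1,668.24.

Offer 2 by $1,668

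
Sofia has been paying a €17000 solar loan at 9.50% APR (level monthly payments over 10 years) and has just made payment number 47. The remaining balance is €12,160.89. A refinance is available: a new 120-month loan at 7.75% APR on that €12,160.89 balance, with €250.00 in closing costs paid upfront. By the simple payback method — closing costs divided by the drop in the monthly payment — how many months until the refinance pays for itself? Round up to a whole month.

Current payment = 17,000 × 9.5%/12 / (1 − (1+0.0079167)^−120) = €219.98.
Refinanced payment = 12,160.89 × 0.0064583 / (1 − (1+0.0064583)^−120) = €145.94.
Monthly savings = €219.98 − €145.94 = €74.04.
Break-even = €250.00 / €74.04 = 3.38 → 4 months.

4 months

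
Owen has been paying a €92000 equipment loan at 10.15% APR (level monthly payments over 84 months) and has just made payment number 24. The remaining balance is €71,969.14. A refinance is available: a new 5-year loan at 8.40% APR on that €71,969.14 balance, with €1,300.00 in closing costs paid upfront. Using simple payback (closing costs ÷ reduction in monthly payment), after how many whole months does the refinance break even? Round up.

Current payment = 92,000 × 10.15%/12 / (1 − (1+0.0084583)^−84) = €1,534.45.
Refinanced payment = 71,969.14 × 0.0070000 / (1 − (1+0.0070000)^−60) = €1,473.09.
Monthly savings = €1,534.45 − €1,473.09 = €61.36.
Break-even = €1,300.00 / €61.36 = 21.19 → 22 months.

22 months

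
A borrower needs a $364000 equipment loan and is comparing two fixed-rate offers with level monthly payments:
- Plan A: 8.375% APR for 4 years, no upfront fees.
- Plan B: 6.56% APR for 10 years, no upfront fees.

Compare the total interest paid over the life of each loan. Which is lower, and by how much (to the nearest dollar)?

Plan A: at 8.375% the monthly rate is 0.0069792, so the payment is 364,000 × 0.0069792 / (1 − 1.0069792^−48) = $8,950.52.
Total interest on Plan A = 48 × $8,950.52 − $364,000 = $65,624.96.
Plan B: monthly rate = 6.56%/12 = 0.0054667; payment = 364,000 × 0.0054667 / (1 − (1+0.0054667)^−120) = $4,144.27.
Total interest on Plan B = 120 × $4,144.27 − $364,000 = $133,312.40.
Plan A is lower by $67,687.44.

Plan A by $67,687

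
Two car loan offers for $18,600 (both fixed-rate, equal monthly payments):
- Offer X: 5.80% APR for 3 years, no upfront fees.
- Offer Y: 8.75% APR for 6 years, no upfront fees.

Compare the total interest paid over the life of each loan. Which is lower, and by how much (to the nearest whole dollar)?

Offer X: monthly rate = 5.8%/12 = 0.0048333; payment = 18,600 × 0.0048333 / (1 − (1+0.0048333)^−36) = $564.16.
Total interest on Offer X = 36 × $564.16 − $18,600 = $1,709.76.
Offer Y: at 8.75% the monthly rate is 0.0072917, so the payment is 18,600 × 0.0072917 / (1 − 1.0072917^−72) = $332.97.
Total interest on Offer Y = 72 × $332.97 − $18,600 = $5,373.84.
Offer X is lower by $3,664.08.

Offer X by $3,664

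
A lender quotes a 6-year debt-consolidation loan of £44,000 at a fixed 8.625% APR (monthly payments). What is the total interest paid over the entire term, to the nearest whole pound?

At 8.625% the monthly rate is 0.0071875, so the payment is 44,000 × 0.0071875 / (1 − 1.0071875^−72) = £784.96.
Total paid = 72 × £784.96 = £56,517.12; interest = £56,517.12 − £44,000 = £12,517.12.

£12,517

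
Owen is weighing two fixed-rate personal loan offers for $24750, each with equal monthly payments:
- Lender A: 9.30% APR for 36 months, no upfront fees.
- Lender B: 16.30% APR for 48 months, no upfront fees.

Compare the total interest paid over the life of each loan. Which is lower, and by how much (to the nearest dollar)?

Lender A by $5,393

Lender A: monthly rate = 9.3%/12 = 0.0077500; payment = 24,750 × 0.0077500 / (1 − (1+0.0077500)^−36) = $790.50.
Total interest on Lender A = 36 × $790.50 − $24,750 = $3,708.00.
Lender B: monthly rate = 16.3%/12 = 0.0135833; payment = 24,750 × 0.0135833 / (1 − (1+0.0135833)^−48) = $705.23.
Total interest on Lender B = 48 × $705.23 − $24,750 = $9,101.04.
Lender A is lower by $5,393.04.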